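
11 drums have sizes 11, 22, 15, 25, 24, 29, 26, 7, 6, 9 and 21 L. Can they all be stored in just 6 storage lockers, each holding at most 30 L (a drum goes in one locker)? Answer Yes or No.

Total = 195 L; ⌈195/30⌉ = 7.
At least 7 storage lockers are required, but only 6 are allowed.

No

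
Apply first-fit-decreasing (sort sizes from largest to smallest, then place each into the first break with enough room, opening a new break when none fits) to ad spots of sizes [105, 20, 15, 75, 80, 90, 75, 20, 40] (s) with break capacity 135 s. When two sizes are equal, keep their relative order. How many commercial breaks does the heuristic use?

Sorted descending: 105, 90, 80, 75, 75, 40, 20, 20, 15.
  105 → break 1 (new)  [load 105/135]
  90 → break 2 (new)  [load 90/135]
  80 → break 3 (new)  [load 80/135]
  75 → break 4 (new)  [load 75/135]
  75 → break 5 (new)  [load 75/135]
  40 → break 2  [load 130/135]
  20 → break 1  [load 125/135]
  20 → break 3  [load 100/135]
  15 → break 3  [load 115/135]
5 commercial breaks opened.

5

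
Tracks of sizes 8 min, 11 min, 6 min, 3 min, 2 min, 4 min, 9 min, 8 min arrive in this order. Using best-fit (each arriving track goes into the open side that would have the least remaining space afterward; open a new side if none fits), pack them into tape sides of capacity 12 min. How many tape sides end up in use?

  8 → side 1 (new)  [load 8/12]
  11 → side 2 (new)  [load 11/12]
  6 → side 3 (new)  [load 6/12]
  3 → side 1  [load 11/12]
  2 → side 3  [load 8/12]
  4 → side 3  [load 12/12]
  9 → side 4 (new)  [load 9/12]
  8 → side 5 (new)  [load 8/12]
5 tape sides opened.

5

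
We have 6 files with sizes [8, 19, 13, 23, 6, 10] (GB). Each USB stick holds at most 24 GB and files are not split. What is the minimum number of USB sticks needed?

4

Total = 23 + 19 + 13 + 10 + 8 + 6 = 79 GB.
Lower bound: ⌈79/24⌉ = 4 USB sticks.
A packing using 4 USB sticks:
  USB stick 1: 23 = 23
  USB stick 2: 19 = 19
  USB stick 3: 13 + 10 = 23
  USB stick 4: 8 + 6 = 14
This matches the lower bound, so 4 is optimal.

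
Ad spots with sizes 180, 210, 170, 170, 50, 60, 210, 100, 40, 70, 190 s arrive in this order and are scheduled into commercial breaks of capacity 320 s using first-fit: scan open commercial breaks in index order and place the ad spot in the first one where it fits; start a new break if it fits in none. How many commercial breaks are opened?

  180 → break 1 (new)  [load 180/320]
  210 → break 2 (new)  [load 210/320]
  170 → break 3 (new)  [load 170/320]
  170 → break 4 (new)  [load 170/320]
  50 → break 1  [load 230/320]
  60 → break 1  [load 290/320]
  210 → break 5 (new)  [load 210/320]
  100 → break 2  [load 310/320]
  40 → break 3  [load 210/320]
  70 → break 3  [load 280/320]
  190 → break 6 (new)  [load 190/320]
6 commercial breaks opened.

6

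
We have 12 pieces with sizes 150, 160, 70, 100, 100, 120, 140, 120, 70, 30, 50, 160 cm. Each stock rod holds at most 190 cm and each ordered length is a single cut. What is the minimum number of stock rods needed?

Total = 160 + 160 + 150 + 140 + 120 + 120 + 100 + 100 + 70 + 70 + 50 + 30 = 1270 cm.
Lower bound: ⌈1270/190⌉ = 7 stock rods.
Also, 8 pieces each exceed 95 cm, and no two of those can share a stock rod, so at least 8 stock rods are needed.
A packing using 8 stock rods:
  stock rod 1: 160 + 30 = 190
  stock rod 2: 160 = 160
  stock rod 3: 150 = 150
  stock rod 4: 140 + 50 = 190
  stock rod 5: 120 + 70 = 190
  stock rod 6: 120 + 70 = 190
  stock rod 7: 100 = 100
  stock rod 8: 100 = 100
This matches the lower bound, so 8 is optimal.

8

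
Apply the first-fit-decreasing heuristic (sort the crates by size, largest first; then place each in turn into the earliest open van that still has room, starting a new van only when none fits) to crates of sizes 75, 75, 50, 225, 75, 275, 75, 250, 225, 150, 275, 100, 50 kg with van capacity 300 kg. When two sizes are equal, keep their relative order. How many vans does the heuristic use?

Sorted descending: 275, 275, 250, 225, 225, 150, 100, 75, 75, 75, 75, 50, 50.
  275 → van 1 (new)  [load 275/300]
  275 → van 2 (new)  [load 275/300]
  250 → van 3 (new)  [load 250/300]
  225 → van 4 (new)  [load 225/300]
  225 → van 5 (new)  [load 225/300]
  150 → van 6 (new)  [load 150/300]
  100 → van 6  [load 250/300]
  75 → van 4  [load 300/300]
  75 → van 5  [load 300/300]
  75 → van 7 (new)  [load 75/300]
  75 → van 7  [load 150/300]
  50 → van 3  [load 300/300]
  50 → van 6  [load 300/300]
7 vans opened.

7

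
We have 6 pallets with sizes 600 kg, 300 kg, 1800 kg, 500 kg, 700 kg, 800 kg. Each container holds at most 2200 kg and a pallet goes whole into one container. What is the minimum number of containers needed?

3

Total = 1800 + 800 + 700 + 600 + 500 + 300 = 4700 kg.
Lower bound: ⌈4700/2200⌉ = 3 containers.
A packing using 3 containers:
  container 1: 1800 + 300 = 2100
  container 2: 800 + 700 + 600 = 2100
  container 3: 500 = 500
This matches the lower bound, so 3 is optimal.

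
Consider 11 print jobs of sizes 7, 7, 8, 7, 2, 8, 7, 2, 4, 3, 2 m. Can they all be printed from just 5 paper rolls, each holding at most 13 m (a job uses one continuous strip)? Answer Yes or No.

No

Total = 57 m; ⌈57/13⌉ = 5.
6 print jobs each exceed half the capacity and cannot share a roll, forcing at least 6 paper rolls.
At least 6 paper rolls are required, but only 5 are allowed.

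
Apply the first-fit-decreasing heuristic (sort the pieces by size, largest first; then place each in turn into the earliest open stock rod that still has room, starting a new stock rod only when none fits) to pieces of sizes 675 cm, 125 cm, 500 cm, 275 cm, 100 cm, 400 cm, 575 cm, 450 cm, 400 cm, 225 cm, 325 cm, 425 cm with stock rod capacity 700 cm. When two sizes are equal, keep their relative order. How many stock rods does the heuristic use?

8

Sorted descending: 675, 575, 500, 450, 425, 400, 400, 325, 275, 225, 125, 100.
  675 → stock rod 1 (new)  [load 675/700]
  575 → stock rod 2 (new)  [load 575/700]
  500 → stock rod 3 (new)  [load 500/700]
  450 → stock rod 4 (new)  [load 450/700]
  425 → stock rod 5 (new)  [load 425/700]
  400 → stock rod 6 (new)  [load 400/700]
  400 → stock rod 7 (new)  [load 400/700]
  325 → stock rod 8 (new)  [load 325/700]
  275 → stock rod 5  [load 700/700]
  225 → stock rod 4  [load 675/700]
  125 → stock rod 2  [load 700/700]
  100 → stock rod 3  [load 600/700]
8 stock rods opened.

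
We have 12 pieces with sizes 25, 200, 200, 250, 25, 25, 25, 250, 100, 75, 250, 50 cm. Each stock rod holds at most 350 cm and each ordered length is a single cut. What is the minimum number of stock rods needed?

5

Total = 250 + 250 + 250 + 200 + 200 + 100 + 75 + 50 + 25 + 25 + 25 + 25 = 1475 cm.
Lower bound: ⌈1475/350⌉ = 5 stock rods.
A packing using 5 stock rods:
  stock rod 1: 250 + 100 = 350
  stock rod 2: 250 + 75 + 25 = 350
  stock rod 3: 250 + 50 + 25 + 25 = 350
  stock rod 4: 200 + 25 = 225
  stock rod 5: 200 = 200
This matches the lower bound, so 5 is optimal.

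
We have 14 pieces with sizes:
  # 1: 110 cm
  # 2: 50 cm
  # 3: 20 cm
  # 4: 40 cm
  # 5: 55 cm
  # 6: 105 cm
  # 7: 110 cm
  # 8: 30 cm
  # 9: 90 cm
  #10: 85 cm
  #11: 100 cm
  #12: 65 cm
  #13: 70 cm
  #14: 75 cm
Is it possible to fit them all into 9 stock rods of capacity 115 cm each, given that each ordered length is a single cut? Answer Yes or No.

No

Total = 1005 cm; ⌈1005/115⌉ = 9.
The bound of 9 does not rule out 9, but exhaustive search shows no assignment into 9 stock rods of capacity 115 cm exists — the minimum is 10.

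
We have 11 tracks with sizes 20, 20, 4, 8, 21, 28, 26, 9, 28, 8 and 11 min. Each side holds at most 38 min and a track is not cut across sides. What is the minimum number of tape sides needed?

6

Total = 28 + 28 + 26 + 21 + 20 + 20 + 11 + 9 + 8 + 8 + 4 = 183 min.
Lower bound: ⌈183/38⌉ = 5 tape sides.
Also, 6 tracks each exceed 19 min, and no two of those can share a side, so at least 6 tape sides are needed.
A packing using 6 tape sides:
  side 1: 28 + 9 = 37
  side 2: 28 + 8 = 36
  side 3: 26 + 11 = 37
  side 4: 21 + 8 + 4 = 33
  side 5: 20 = 20
  side 6: 20 = 20
This matches the lower bound, so 6 is optimal.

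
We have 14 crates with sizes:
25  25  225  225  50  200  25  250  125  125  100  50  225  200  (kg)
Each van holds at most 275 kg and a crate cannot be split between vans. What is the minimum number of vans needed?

8

Total = 250 + 225 + 225 + 225 + 200 + 200 + 125 + 125 + 100 + 50 + 50 + 25 + 25 + 25 = 1850 kg.
Lower bound: ⌈1850/275⌉ = 7 vans.
A packing using 8 vans:
  van 1: 250 + 25 = 275
  van 2: 225 + 50 = 275
  van 3: 225 + 50 = 275
  van 4: 225 + 25 + 25 = 275
  van 5: 200 = 200
  van 6: 200 = 200
  van 7: 125 + 125 = 250
  van 8: 100 = 100
No arrangement into 7 vans stays within capacity, so 8 is optimal.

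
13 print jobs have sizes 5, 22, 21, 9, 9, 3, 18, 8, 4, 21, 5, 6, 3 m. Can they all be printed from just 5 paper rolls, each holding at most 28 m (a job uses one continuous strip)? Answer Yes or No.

Yes

A valid assignment using 5 paper rolls:
  roll 1: 22 + 6 = 28
  roll 2: 21 + 5 = 26
  roll 3: 21 + 5 = 26
  roll 4: 18 + 9 = 27
  roll 5: 9 + 8 + 4 + 3 + 3 = 27
Every load is within 28 m, so 5 paper rolls suffice.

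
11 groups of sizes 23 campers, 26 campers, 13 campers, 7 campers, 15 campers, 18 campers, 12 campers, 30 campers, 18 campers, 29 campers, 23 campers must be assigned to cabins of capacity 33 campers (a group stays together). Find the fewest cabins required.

Total = 30 + 29 + 26 + 23 + 23 + 18 + 18 + 15 + 13 + 12 + 7 = 214 campers.
Lower bound: ⌈214/33⌉ = 7 cabins.
A packing using 8 cabins:
  cabin 1: 30 = 30
  cabin 2: 29 = 29
  cabin 3: 26 + 7 = 33
  cabin 4: 23 = 23
  cabin 5: 23 = 23
  cabin 6: 18 + 15 = 33
  cabin 7: 18 + 13 = 31
  cabin 8: 12 = 12
No arrangement into 7 cabins stays within capacity, so 8 is optimal.

8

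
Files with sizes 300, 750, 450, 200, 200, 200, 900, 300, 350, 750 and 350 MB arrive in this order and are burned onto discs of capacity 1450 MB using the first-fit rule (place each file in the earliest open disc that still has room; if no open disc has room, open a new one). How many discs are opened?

  300 → disc 1 (new)  [load 300/1450]
  750 → disc 1  [load 1050/1450]
  450 → disc 2 (new)  [load 450/1450]
  200 → disc 1  [load 1250/1450]
  200 → disc 1  [load 1450/1450]
  200 → disc 2  [load 650/1450]
  900 → disc 3 (new)  [load 900/1450]
  300 → disc 2  [load 950/1450]
  350 → disc 2  [load 1300/1450]
  750 → disc 4 (new)  [load 750/1450]
  350 → disc 3  [load 1250/1450]
4 discs opened.

4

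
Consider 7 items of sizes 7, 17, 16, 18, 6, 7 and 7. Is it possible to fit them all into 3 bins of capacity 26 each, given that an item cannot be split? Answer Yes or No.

Total = 78; ⌈78/26⌉ = 3.
The bound of 3 does not rule out 3, but exhaustive search shows no assignment into 3 bins of capacity 26 exists — the minimum is 4.

No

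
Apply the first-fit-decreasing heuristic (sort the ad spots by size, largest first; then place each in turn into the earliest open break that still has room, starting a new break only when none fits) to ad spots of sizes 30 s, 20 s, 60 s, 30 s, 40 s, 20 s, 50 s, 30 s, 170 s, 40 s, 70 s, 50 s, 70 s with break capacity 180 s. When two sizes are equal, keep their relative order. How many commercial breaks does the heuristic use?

4

Sorted descending: 170, 70, 70, 60, 50, 50, 40, 40, 30, 30, 30, 20, 20.
  170 → break 1 (new)  [load 170/180]
  70 → break 2 (new)  [load 70/180]
  70 → break 2  [load 140/180]
  60 → break 3 (new)  [load 60/180]
  50 → break 3  [load 110/180]
  50 → break 3  [load 160/180]
  40 → break 2  [load 180/180]
  40 → break 4 (new)  [load 40/180]
  30 → break 4  [load 70/180]
  30 → break 4  [load 100/180]
  30 → break 4  [load 130/180]
  20 → break 3  [load 180/180]
  20 → break 4  [load 150/180]
4 commercial breaks opened.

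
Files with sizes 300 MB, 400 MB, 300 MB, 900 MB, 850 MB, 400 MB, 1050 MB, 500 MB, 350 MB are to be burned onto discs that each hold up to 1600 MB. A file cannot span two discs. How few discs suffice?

Total = 1050 + 900 + 850 + 500 + 400 + 400 + 350 + 300 + 300 = 5050 MB.
Lower bound: ⌈5050/1600⌉ = 4 discs.
A packing using 4 discs:
  disc 1: 1050 + 500 = 1550
  disc 2: 900 + 400 + 300 = 1600
  disc 3: 850 + 400 + 350 = 1600
  disc 4: 300 = 300
This matches the lower bound, so 4 is optimal.

4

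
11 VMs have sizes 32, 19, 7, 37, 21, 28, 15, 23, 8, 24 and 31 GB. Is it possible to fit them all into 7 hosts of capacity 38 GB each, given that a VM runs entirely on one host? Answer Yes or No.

Total = 245 GB; ⌈245/38⌉ = 7.
The bound of 7 does not rule out 7, but exhaustive search shows no assignment into 7 hosts of capacity 38 GB exists — the minimum is 8.

No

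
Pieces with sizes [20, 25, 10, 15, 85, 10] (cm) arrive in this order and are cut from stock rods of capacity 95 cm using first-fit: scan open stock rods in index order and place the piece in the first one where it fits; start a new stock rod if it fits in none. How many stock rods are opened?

  20 → stock rod 1 (new)  [load 20/95]
  25 → stock rod 1  [load 45/95]
  10 → stock rod 1  [load 55/95]
  15 → stock rod 1  [load 70/95]
  85 → stock rod 2 (new)  [load 85/95]
  10 → stock rod 1  [load 80/95]
2 stock rods opened.

2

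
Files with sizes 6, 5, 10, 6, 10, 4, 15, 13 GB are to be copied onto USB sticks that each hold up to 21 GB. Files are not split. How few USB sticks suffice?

Total = 15 + 13 + 10 + 10 + 6 + 6 + 5 + 4 = 69 GB.
Lower bound: ⌈69/21⌉ = 4 USB sticks.
A packing using 4 USB sticks:
  USB stick 1: 15 + 6 = 21
  USB stick 2: 13 + 6 = 19
  USB stick 3: 10 + 10 = 20
  USB stick 4: 5 + 4 = 9
This matches the lower bound, so 4 is optimal.

4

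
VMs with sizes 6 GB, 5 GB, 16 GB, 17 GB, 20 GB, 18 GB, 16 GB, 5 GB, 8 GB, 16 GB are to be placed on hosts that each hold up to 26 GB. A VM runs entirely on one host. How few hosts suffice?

6

Total = 20 + 18 + 17 + 16 + 16 + 16 + 8 + 6 + 5 + 5 = 127 GB.
Lower bound: ⌈127/26⌉ = 5 hosts.
Also, 6 VMs each exceed 13 GB, and no two of those can share a host, so at least 6 hosts are needed.
A packing using 6 hosts:
  host 1: 20 + 6 = 26
  host 2: 18 + 8 = 26
  host 3: 17 + 5 = 22
  host 4: 16 + 5 = 21
  host 5: 16 = 16
  host 6: 16 = 16
This matches the lower bound, so 6 is optimal.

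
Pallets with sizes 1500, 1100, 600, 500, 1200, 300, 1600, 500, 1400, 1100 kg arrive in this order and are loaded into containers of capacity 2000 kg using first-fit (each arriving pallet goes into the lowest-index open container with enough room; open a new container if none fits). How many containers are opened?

6

  1500 → container 1 (new)  [load 1500/2000]
  1100 → container 2 (new)  [load 1100/2000]
  600 → container 2  [load 1700/2000]
  500 → container 1  [load 2000/2000]
  1200 → container 3 (new)  [load 1200/2000]
  300 → container 2  [load 2000/2000]
  1600 → container 4 (new)  [load 1600/2000]
  500 → container 3  [load 1700/2000]
  1400 → container 5 (new)  [load 1400/2000]
  1100 → container 6 (new)  [load 1100/2000]
6 containers opened.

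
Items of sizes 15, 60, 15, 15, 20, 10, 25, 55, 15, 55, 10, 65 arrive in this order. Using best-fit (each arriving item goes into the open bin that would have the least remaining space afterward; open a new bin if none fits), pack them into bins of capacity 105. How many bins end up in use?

5

  15 → bin 1 (new)  [load 15/105]
  60 → bin 1  [load 75/105]
  15 → bin 1  [load 90/105]
  15 → bin 1  [load 105/105]
  20 → bin 2 (new)  [load 20/105]
  10 → bin 2  [load 30/105]
  25 → bin 2  [load 55/105]
  55 → bin 3 (new)  [load 55/105]
  15 → bin 2  [load 70/105]
  55 → bin 4 (new)  [load 55/105]
  10 → bin 2  [load 80/105]
  65 → bin 5 (new)  [load 65/105]
5 bins opened.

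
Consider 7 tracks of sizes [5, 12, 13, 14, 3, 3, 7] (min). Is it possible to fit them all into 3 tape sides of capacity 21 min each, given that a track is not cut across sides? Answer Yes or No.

Yes

A valid assignment using 3 tape sides:
  side 1: 14 + 7 = 21
  side 2: 13 + 5 + 3 = 21
  side 3: 12 + 3 = 15
Every load is within 21 min, so 3 tape sides suffice.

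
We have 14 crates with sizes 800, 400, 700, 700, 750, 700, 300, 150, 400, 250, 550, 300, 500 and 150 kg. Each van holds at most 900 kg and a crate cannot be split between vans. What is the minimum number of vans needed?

9

Total = 800 + 750 + 700 + 700 + 700 + 550 + 500 + 400 + 400 + 300 + 300 + 250 + 150 + 150 = 6650 kg.
Lower bound: ⌈6650/900⌉ = 8 vans.
A packing using 9 vans:
  van 1: 800 = 800
  van 2: 750 + 150 = 900
  van 3: 700 + 150 = 850
  van 4: 700 = 700
  van 5: 700 = 700
  van 6: 550 + 300 = 850
  van 7: 500 + 400 = 900
  van 8: 400 + 300 = 700
  van 9: 250 = 250
No arrangement into 8 vans stays within capacity, so 9 is optimal.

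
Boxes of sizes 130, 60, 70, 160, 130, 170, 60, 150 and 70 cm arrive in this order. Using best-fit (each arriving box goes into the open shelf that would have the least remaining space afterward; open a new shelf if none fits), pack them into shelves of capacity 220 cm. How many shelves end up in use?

5

  130 → shelf 1 (new)  [load 130/220]
  60 → shelf 1  [load 190/220]
  70 → shelf 2 (new)  [load 70/220]
  160 → shelf 3 (new)  [load 160/220]
  130 → shelf 2  [load 200/220]
  170 → shelf 4 (new)  [load 170/220]
  60 → shelf 3  [load 220/220]
  150 → shelf 5 (new)  [load 150/220]
  70 → shelf 5  [load 220/220]
5 shelves opened.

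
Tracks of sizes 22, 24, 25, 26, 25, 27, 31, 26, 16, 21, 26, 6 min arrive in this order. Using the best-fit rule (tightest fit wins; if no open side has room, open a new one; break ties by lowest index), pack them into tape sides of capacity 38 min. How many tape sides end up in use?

10

  22 → side 1 (new)  [load 22/38]
  24 → side 2 (new)  [load 24/38]
  25 → side 3 (new)  [load 25/38]
  26 → side 4 (new)  [load 26/38]
  25 → side 5 (new)  [load 25/38]
  27 → side 6 (new)  [load 27/38]
  31 → side 7 (new)  [load 31/38]
  26 → side 8 (new)  [load 26/38]
  16 → side 1  [load 38/38]
  21 → side 9 (new)  [load 21/38]
  26 → side 10 (new)  [load 26/38]
  6 → side 7  [load 37/38]
10 tape sides opened.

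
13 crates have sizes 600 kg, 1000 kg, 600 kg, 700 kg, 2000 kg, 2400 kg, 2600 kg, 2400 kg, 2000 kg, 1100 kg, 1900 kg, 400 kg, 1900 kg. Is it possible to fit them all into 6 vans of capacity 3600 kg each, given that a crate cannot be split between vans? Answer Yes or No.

Total = 19600 kg; ⌈19600/3600⌉ = 6.
7 crates each exceed half the capacity and cannot share a van, forcing at least 7 vans.
At least 7 vans are required, but only 6 are allowed.

No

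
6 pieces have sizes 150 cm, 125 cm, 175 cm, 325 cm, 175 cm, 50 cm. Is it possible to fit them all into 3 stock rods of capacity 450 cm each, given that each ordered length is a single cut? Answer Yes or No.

A valid assignment using 3 stock rods:
  stock rod 1: 325 + 125 = 450
  stock rod 2: 175 + 175 + 50 = 400
  stock rod 3: 150 = 150
Every load is within 450 cm, so 3 stock rods suffice.

Yes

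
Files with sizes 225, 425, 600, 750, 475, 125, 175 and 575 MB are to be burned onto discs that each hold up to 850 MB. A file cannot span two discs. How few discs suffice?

5

Total = 750 + 600 + 575 + 475 + 425 + 225 + 175 + 125 = 3350 MB.
Lower bound: ⌈3350/850⌉ = 4 discs.
A packing using 5 discs:
  disc 1: 750 = 750
  disc 2: 600 + 225 = 825
  disc 3: 575 + 175 = 750
  disc 4: 475 + 125 = 600
  disc 5: 425 = 425
No arrangement into 4 discs stays within capacity, so 5 is optimal.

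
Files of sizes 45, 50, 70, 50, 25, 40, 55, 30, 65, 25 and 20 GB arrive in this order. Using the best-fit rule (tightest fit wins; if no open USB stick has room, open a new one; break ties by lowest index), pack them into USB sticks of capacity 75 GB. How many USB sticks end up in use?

  45 → USB stick 1 (new)  [load 45/75]
  50 → USB stick 2 (new)  [load 50/75]
  70 → USB stick 3 (new)  [load 70/75]
  50 → USB stick 4 (new)  [load 50/75]
  25 → USB stick 2  [load 75/75]
  40 → USB stick 5 (new)  [load 40/75]
  55 → USB stick 6 (new)  [load 55/75]
  30 → USB stick 1  [load 75/75]
  65 → USB stick 7 (new)  [load 65/75]
  25 → USB stick 4  [load 75/75]
  20 → USB stick 6  [load 75/75]
7 USB sticks opened.

7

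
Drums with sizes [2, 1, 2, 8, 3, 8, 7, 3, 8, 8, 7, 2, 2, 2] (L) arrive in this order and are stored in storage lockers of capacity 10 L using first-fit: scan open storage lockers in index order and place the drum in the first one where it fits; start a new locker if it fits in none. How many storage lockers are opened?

  2 → locker 1 (new)  [load 2/10]
  1 → locker 1  [load 3/10]
  2 → locker 1  [load 5/10]
  8 → locker 2 (new)  [load 8/10]
  3 → locker 1  [load 8/10]
  8 → locker 3 (new)  [load 8/10]
  7 → locker 4 (new)  [load 7/10]
  3 → locker 4  [load 10/10]
  8 → locker 5 (new)  [load 8/10]
  8 → locker 6 (new)  [load 8/10]
  7 → locker 7 (new)  [load 7/10]
  2 → locker 1  [load 10/10]
  2 → locker 2  [load 10/10]
  2 → locker 3  [load 10/10]
7 storage lockers opened.

7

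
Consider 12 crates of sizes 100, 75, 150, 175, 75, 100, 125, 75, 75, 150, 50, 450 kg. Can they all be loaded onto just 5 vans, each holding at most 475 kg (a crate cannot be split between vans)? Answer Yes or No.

Yes

A valid assignment using 4 vans:
  van 1: 450 = 450
  van 2: 175 + 150 + 150 = 475
  van 3: 125 + 100 + 100 + 75 + 75 = 475
  van 4: 75 + 75 + 50 = 200
That uses only 4 ≤ 5, so 5 vans are enough.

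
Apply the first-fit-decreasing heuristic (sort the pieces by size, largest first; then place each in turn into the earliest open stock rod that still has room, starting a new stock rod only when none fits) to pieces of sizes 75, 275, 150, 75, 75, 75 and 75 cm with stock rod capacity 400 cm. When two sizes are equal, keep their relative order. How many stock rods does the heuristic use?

3

Sorted descending: 275, 150, 75, 75, 75, 75, 75.
  275 → stock rod 1 (new)  [load 275/400]
  150 → stock rod 2 (new)  [load 150/400]
  75 → stock rod 1  [load 350/400]
  75 → stock rod 2  [load 225/400]
  75 → stock rod 2  [load 300/400]
  75 → stock rod 2  [load 375/400]
  75 → stock rod 3 (new)  [load 75/400]
3 stock rods opened.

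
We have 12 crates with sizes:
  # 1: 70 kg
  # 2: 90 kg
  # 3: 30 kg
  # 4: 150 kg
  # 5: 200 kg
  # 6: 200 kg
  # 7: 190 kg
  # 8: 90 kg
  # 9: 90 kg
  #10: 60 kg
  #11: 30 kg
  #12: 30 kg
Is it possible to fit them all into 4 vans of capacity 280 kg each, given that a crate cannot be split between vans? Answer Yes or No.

Total = 1230 kg; ⌈1230/280⌉ = 5.
At least 5 vans are required, but only 4 are allowed.

No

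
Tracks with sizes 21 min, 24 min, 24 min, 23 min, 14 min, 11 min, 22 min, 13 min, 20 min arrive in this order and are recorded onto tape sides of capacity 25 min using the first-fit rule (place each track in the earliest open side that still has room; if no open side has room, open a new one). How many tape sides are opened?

8

  21 → side 1 (new)  [load 21/25]
  24 → side 2 (new)  [load 24/25]
  24 → side 3 (new)  [load 24/25]
  23 → side 4 (new)  [load 23/25]
  14 → side 5 (new)  [load 14/25]
  11 → side 5  [load 25/25]
  22 → side 6 (new)  [load 22/25]
  13 → side 7 (new)  [load 13/25]
  20 → side 8 (new)  [load 20/25]
8 tape sides opened.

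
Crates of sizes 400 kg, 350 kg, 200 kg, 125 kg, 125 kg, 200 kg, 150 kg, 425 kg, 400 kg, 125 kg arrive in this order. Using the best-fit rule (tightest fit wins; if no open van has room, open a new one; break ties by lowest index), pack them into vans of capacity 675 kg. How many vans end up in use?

5

  400 → van 1 (new)  [load 400/675]
  350 → van 2 (new)  [load 350/675]
  200 → van 1  [load 600/675]
  125 → van 2  [load 475/675]
  125 → van 2  [load 600/675]
  200 → van 3 (new)  [load 200/675]
  150 → van 3  [load 350/675]
  425 → van 4 (new)  [load 425/675]
  400 → van 5 (new)  [load 400/675]
  125 → van 4  [load 550/675]
5 vans opened.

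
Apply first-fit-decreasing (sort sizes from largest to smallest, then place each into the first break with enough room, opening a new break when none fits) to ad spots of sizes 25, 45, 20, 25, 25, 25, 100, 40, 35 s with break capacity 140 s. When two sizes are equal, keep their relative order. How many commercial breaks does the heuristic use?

Sorted descending: 100, 45, 40, 35, 25, 25, 25, 25, 20.
  100 → break 1 (new)  [load 100/140]
  45 → break 2 (new)  [load 45/140]
  40 → break 1  [load 140/140]
  35 → break 2  [load 80/140]
  25 → break 2  [load 105/140]
  25 → break 2  [load 130/140]
  25 → break 3 (new)  [load 25/140]
  25 → break 3  [load 50/140]
  20 → break 3  [load 70/140]
3 commercial breaks opened.

3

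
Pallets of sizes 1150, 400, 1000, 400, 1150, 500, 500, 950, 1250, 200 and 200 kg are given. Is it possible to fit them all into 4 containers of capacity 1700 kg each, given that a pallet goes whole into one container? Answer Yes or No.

No

Total = 7700 kg; ⌈7700/1700⌉ = 5.
At least 5 containers are required, but only 4 are allowed.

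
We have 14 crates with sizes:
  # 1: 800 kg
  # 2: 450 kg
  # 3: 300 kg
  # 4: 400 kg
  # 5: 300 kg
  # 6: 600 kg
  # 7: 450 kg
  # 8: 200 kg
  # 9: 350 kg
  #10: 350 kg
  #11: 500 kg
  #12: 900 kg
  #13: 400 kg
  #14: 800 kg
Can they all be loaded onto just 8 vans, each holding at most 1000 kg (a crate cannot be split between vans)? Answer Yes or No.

A valid assignment using 8 vans:
  van 1: 900 = 900
  van 2: 800 + 200 = 1000
  van 3: 800 = 800
  van 4: 600 + 400 = 1000
  van 5: 500 + 450 = 950
  van 6: 450 + 400 = 850
  van 7: 350 + 350 + 300 = 1000
  van 8: 300 = 300
Every load is within 1000 kg, so 8 vans suffice.

Yes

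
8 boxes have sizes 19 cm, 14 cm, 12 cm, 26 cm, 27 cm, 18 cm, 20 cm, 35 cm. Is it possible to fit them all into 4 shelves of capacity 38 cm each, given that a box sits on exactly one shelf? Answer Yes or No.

No

Total = 171 cm; ⌈171/38⌉ = 5.
At least 5 shelves are required, but only 4 are allowed.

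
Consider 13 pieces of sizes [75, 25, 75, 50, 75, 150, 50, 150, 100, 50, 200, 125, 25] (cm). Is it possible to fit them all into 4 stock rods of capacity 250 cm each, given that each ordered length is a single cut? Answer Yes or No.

Total = 1150 cm; ⌈1150/250⌉ = 5.
At least 5 stock rods are required, but only 4 are allowed.

No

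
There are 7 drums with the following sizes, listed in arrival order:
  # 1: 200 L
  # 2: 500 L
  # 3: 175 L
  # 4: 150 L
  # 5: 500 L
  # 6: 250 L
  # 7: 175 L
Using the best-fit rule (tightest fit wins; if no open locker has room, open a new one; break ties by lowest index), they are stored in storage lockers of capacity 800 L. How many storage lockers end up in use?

  200 → locker 1 (new)  [load 200/800]
  500 → locker 1  [load 700/800]
  175 → locker 2 (new)  [load 175/800]
  150 → locker 2  [load 325/800]
  500 → locker 3 (new)  [load 500/800]
  250 → locker 3  [load 750/800]
  175 → locker 2  [load 500/800]
3 storage lockers opened.

3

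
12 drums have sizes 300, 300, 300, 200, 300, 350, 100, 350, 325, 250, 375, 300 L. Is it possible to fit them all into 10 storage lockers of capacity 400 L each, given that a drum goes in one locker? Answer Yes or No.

No

Total = 3450 L; ⌈3450/400⌉ = 9.
10 drums each exceed half the capacity and cannot share a locker, forcing at least 10 storage lockers.
The bound of 10 does not rule out 10, but exhaustive search shows no assignment into 10 storage lockers of capacity 400 L exists — the minimum is 11.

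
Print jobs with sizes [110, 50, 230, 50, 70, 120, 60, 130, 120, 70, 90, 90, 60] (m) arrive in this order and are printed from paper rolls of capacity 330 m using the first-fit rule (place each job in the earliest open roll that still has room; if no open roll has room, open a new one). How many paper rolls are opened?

5

  110 → roll 1 (new)  [load 110/330]
  50 → roll 1  [load 160/330]
  230 → roll 2 (new)  [load 230/330]
  50 → roll 1  [load 210/330]
  70 → roll 1  [load 280/330]
  120 → roll 3 (new)  [load 120/330]
  60 → roll 2  [load 290/330]
  130 → roll 3  [load 250/330]
  120 → roll 4 (new)  [load 120/330]
  70 → roll 3  [load 320/330]
  90 → roll 4  [load 210/330]
  90 → roll 4  [load 300/330]
  60 → roll 5 (new)  [load 60/330]
5 paper rolls opened.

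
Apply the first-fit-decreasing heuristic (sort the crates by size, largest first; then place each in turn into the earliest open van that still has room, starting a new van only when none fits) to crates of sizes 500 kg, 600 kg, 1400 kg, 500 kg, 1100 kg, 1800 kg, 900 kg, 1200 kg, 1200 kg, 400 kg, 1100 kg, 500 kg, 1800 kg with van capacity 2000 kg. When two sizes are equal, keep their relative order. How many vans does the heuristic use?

7

Sorted descending: 1800, 1800, 1400, 1200, 1200, 1100, 1100, 900, 600, 500, 500, 500, 400.
  1800 → van 1 (new)  [load 1800/2000]
  1800 → van 2 (new)  [load 1800/2000]
  1400 → van 3 (new)  [load 1400/2000]
  1200 → van 4 (new)  [load 1200/2000]
  1200 → van 5 (new)  [load 1200/2000]
  1100 → van 6 (new)  [load 1100/2000]
  1100 → van 7 (new)  [load 1100/2000]
  900 → van 6  [load 2000/2000]
  600 → van 3  [load 2000/2000]
  500 → van 4  [load 1700/2000]
  500 → van 5  [load 1700/2000]
  500 → van 7  [load 1600/2000]
  400 → van 7  [load 2000/2000]
7 vans opened.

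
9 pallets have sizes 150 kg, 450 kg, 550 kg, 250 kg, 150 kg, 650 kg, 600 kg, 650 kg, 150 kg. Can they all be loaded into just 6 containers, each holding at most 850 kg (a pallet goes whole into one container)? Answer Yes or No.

Yes

A valid assignment using 5 containers:
  container 1: 650 + 150 = 800
  container 2: 650 + 150 = 800
  container 3: 600 + 250 = 850
  container 4: 550 + 150 = 700
  container 5: 450 = 450
That uses only 5 ≤ 6, so 6 containers are enough.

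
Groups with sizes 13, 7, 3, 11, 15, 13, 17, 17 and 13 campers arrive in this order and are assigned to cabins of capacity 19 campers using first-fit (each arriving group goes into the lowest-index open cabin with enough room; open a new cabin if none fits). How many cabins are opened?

  13 → cabin 1 (new)  [load 13/19]
  7 → cabin 2 (new)  [load 7/19]
  3 → cabin 1  [load 16/19]
  11 → cabin 2  [load 18/19]
  15 → cabin 3 (new)  [load 15/19]
  13 → cabin 4 (new)  [load 13/19]
  17 → cabin 5 (new)  [load 17/19]
  17 → cabin 6 (new)  [load 17/19]
  13 → cabin 7 (new)  [load 13/19]
7 cabins opened.

7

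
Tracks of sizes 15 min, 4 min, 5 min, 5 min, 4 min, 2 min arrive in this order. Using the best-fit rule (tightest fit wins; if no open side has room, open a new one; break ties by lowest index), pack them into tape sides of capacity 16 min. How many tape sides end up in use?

3

  15 → side 1 (new)  [load 15/16]
  4 → side 2 (new)  [load 4/16]
  5 → side 2  [load 9/16]
  5 → side 2  [load 14/16]
  4 → side 3 (new)  [load 4/16]
  2 → side 2  [load 16/16]
3 tape sides opened.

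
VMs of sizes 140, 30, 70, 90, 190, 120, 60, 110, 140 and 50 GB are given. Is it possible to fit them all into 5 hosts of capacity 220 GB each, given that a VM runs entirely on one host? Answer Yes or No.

A valid assignment using 5 hosts:
  host 1: 190 + 30 = 220
  host 2: 140 + 70 = 210
  host 3: 140 + 60 = 200
  host 4: 120 + 90 = 210
  host 5: 110 + 50 = 160
Every load is within 220 GB, so 5 hosts suffice.

Yes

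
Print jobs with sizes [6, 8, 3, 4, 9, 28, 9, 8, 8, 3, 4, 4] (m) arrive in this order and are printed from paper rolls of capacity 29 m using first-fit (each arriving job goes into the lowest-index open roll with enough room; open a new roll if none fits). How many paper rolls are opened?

4

  6 → roll 1 (new)  [load 6/29]
  8 → roll 1  [load 14/29]
  3 → roll 1  [load 17/29]
  4 → roll 1  [load 21/29]
  9 → roll 2 (new)  [load 9/29]
  28 → roll 3 (new)  [load 28/29]
  9 → roll 2  [load 18/29]
  8 → roll 1  [load 29/29]
  8 → roll 2  [load 26/29]
  3 → roll 2  [load 29/29]
  4 → roll 4 (new)  [load 4/29]
  4 → roll 4  [load 8/29]
4 paper rolls opened.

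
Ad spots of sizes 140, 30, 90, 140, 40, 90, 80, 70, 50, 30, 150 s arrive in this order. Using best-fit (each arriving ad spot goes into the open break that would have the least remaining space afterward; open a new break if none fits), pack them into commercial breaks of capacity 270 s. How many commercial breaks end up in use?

  140 → break 1 (new)  [load 140/270]
  30 → break 1  [load 170/270]
  90 → break 1  [load 260/270]
  140 → break 2 (new)  [load 140/270]
  40 → break 2  [load 180/270]
  90 → break 2  [load 270/270]
  80 → break 3 (new)  [load 80/270]
  70 → break 3  [load 150/270]
  50 → break 3  [load 200/270]
  30 → break 3  [load 230/270]
  150 → break 4 (new)  [load 150/270]
4 commercial breaks opened.

4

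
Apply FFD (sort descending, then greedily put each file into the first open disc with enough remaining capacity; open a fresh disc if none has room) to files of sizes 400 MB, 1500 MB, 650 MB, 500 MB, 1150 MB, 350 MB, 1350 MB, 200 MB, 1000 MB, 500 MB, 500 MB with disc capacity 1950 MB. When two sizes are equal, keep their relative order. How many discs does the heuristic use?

Sorted descending: 1500, 1350, 1150, 1000, 650, 500, 500, 500, 400, 350, 200.
  1500 → disc 1 (new)  [load 1500/1950]
  1350 → disc 2 (new)  [load 1350/1950]
  1150 → disc 3 (new)  [load 1150/1950]
  1000 → disc 4 (new)  [load 1000/1950]
  650 → disc 3  [load 1800/1950]
  500 → disc 2  [load 1850/1950]
  500 → disc 4  [load 1500/1950]
  500 → disc 5 (new)  [load 500/1950]
  400 → disc 1  [load 1900/1950]
  350 → disc 4  [load 1850/1950]
  200 → disc 5  [load 700/1950]
5 discs opened.

5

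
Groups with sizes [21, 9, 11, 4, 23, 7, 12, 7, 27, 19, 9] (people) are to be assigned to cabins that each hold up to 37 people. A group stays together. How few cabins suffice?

5

Total = 27 + 23 + 21 + 19 + 12 + 11 + 9 + 9 + 7 + 7 + 4 = 149 people.
Lower bound: ⌈149/37⌉ = 5 cabins.
A packing using 5 cabins:
  cabin 1: 27 + 9 = 36
  cabin 2: 23 + 12 = 35
  cabin 3: 21 + 11 + 4 = 36
  cabin 4: 19 + 9 + 7 = 35
  cabin 5: 7 = 7
This matches the lower bound, so 5 is optimal.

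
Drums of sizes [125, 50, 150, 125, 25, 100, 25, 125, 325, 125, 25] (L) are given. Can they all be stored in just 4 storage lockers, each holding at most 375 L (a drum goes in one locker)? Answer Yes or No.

Yes

A valid assignment using 4 storage lockers:
  locker 1: 325 + 50 = 375
  locker 2: 150 + 125 + 100 = 375
  locker 3: 125 + 125 + 125 = 375
  locker 4: 25 + 25 + 25 = 75
Every load is within 375 L, so 4 storage lockers suffice.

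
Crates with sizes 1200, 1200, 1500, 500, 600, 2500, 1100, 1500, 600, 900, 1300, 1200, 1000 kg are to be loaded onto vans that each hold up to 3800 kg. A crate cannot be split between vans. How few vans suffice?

4

Total = 2500 + 1500 + 1500 + 1300 + 1200 + 1200 + 1200 + 1100 + 1000 + 900 + 600 + 600 + 500 = 15100 kg.
Lower bound: ⌈15100/3800⌉ = 4 vans.
A packing using 4 vans:
  van 1: 2500 + 1300 = 3800
  van 2: 1500 + 1200 + 1100 = 3800
  van 3: 1500 + 1200 + 1000 = 3700
  van 4: 1200 + 900 + 600 + 600 + 500 = 3800
This matches the lower bound, so 4 is optimal.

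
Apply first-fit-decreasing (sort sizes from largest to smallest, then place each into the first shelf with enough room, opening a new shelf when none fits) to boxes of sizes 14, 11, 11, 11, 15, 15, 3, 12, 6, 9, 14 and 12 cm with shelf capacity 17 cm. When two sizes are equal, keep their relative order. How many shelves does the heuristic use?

10

Sorted descending: 15, 15, 14, 14, 12, 12, 11, 11, 11, 9, 6, 3.
  15 → shelf 1 (new)  [load 15/17]
  15 → shelf 2 (new)  [load 15/17]
  14 → shelf 3 (new)  [load 14/17]
  14 → shelf 4 (new)  [load 14/17]
  12 → shelf 5 (new)  [load 12/17]
  12 → shelf 6 (new)  [load 12/17]
  11 → shelf 7 (new)  [load 11/17]
  11 → shelf 8 (new)  [load 11/17]
  11 → shelf 9 (new)  [load 11/17]
  9 → shelf 10 (new)  [load 9/17]
  6 → shelf 7  [load 17/17]
  3 → shelf 3  [load 17/17]
10 shelves opened.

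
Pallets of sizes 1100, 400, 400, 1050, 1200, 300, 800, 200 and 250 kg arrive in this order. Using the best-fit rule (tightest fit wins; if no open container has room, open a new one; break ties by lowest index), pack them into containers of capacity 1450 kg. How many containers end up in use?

  1100 → container 1 (new)  [load 1100/1450]
  400 → container 2 (new)  [load 400/1450]
  400 → container 2  [load 800/1450]
  1050 → container 3 (new)  [load 1050/1450]
  1200 → container 4 (new)  [load 1200/1450]
  300 → container 1  [load 1400/1450]
  800 → container 5 (new)  [load 800/1450]
  200 → container 4  [load 1400/1450]
  250 → container 3  [load 1300/1450]
5 containers opened.

5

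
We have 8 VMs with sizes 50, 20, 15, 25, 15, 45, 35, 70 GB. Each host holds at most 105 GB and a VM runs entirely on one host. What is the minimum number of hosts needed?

Total = 70 + 50 + 45 + 35 + 25 + 20 + 15 + 15 = 275 GB.
Lower bound: ⌈275/105⌉ = 3 hosts.
A packing using 3 hosts:
  host 1: 70 + 35 = 105
  host 2: 50 + 45 = 95
  host 3: 25 + 20 + 15 + 15 = 75
This matches the lower bound, so 3 is optimal.

3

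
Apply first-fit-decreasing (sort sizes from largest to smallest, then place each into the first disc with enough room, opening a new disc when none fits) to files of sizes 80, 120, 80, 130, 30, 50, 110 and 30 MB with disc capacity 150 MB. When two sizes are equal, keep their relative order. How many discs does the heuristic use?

5

Sorted descending: 130, 120, 110, 80, 80, 50, 30, 30.
  130 → disc 1 (new)  [load 130/150]
  120 → disc 2 (new)  [load 120/150]
  110 → disc 3 (new)  [load 110/150]
  80 → disc 4 (new)  [load 80/150]
  80 → disc 5 (new)  [load 80/150]
  50 → disc 4  [load 130/150]
  30 → disc 2  [load 150/150]
  30 → disc 3  [load 140/150]
5 discs opened.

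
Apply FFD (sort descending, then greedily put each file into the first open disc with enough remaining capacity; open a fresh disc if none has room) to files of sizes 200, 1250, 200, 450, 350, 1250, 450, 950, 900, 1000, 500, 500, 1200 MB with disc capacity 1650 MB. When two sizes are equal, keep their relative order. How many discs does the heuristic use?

6

Sorted descending: 1250, 1250, 1200, 1000, 950, 900, 500, 500, 450, 450, 350, 200, 200.
  1250 → disc 1 (new)  [load 1250/1650]
  1250 → disc 2 (new)  [load 1250/1650]
  1200 → disc 3 (new)  [load 1200/1650]
  1000 → disc 4 (new)  [load 1000/1650]
  950 → disc 5 (new)  [load 950/1650]
  900 → disc 6 (new)  [load 900/1650]
  500 → disc 4  [load 1500/1650]
  500 → disc 5  [load 1450/1650]
  450 → disc 3  [load 1650/1650]
  450 → disc 6  [load 1350/1650]
  350 → disc 1  [load 1600/1650]
  200 → disc 2  [load 1450/1650]
  200 → disc 2  [load 1650/1650]
6 discs opened.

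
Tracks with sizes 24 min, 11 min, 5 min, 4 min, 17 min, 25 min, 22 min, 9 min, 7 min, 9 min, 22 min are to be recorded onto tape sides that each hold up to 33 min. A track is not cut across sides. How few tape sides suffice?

Total = 25 + 24 + 22 + 22 + 17 + 11 + 9 + 9 + 7 + 5 + 4 = 155 min.
Lower bound: ⌈155/33⌉ = 5 tape sides.
A packing using 5 tape sides:
  side 1: 25 + 7 = 32
  side 2: 24 + 9 = 33
  side 3: 22 + 11 = 33
  side 4: 22 + 9 = 31
  side 5: 17 + 5 + 4 = 26
This matches the lower bound, so 5 is optimal.

5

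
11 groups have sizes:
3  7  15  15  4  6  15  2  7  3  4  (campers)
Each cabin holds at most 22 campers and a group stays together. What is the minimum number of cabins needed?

Total = 15 + 15 + 15 + 7 + 7 + 6 + 4 + 4 + 3 + 3 + 2 = 81 campers.
Lower bound: ⌈81/22⌉ = 4 cabins.
A packing using 4 cabins:
  cabin 1: 15 + 7 = 22
  cabin 2: 15 + 7 = 22
  cabin 3: 15 + 6 = 21
  cabin 4: 4 + 4 + 3 + 3 + 2 = 16
This matches the lower bound, so 4 is optimal.

4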